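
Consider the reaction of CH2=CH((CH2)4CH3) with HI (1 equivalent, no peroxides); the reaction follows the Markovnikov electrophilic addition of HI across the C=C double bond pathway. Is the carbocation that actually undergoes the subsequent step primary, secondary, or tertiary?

secondary

Step 1: Protonation of the alkene by HI: the π bond acts as the nucleophile and picks up H⁺, giving the more stable (Markovnikov) secondary carbocation. The H–I bond breaks heterolytically, releasing I⁻.
No single 1,2-shift to an adjacent carbon would give a more-substituted cation, so no rearrangement occurs.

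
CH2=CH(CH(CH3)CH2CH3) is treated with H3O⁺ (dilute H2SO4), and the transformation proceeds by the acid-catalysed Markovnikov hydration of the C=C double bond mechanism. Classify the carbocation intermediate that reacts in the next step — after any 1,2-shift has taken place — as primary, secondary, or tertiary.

Step 1: Electrophilic addition begins with the π(C=C) electrons forming a bond to the proton of H3O⁺. Following Markovnikov's rule, the resulting cation is secondary. H2O is released.
Step 2: A hydride (H with its bonding pair) migrates from the adjacent sec-butyl carbon to the cationic centre — a 1,2-hydride shift — upgrading the secondary cation to a tertiary one.
The cation rearranges from secondary to tertiary via a 1,2-hydride shift from the adjacent sec-butyl carbon; the tertiary cation is what reacts next.

tertiary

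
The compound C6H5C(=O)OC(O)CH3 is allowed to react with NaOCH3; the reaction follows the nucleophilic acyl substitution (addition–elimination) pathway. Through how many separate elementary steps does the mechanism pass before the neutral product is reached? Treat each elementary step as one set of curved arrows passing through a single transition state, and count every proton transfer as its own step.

Step 1: Nucleophilic addition of CH3O⁻ to the acyl carbon breaks the π(C=O) bond and yields a tetrahedral, anionic intermediate.
Step 2: Collapse of the tetrahedral intermediate: the alkoxide oxygen pushes its lone pair back to re-form C=O while CH3CO2⁻ leaves.
Total: 2 elementary steps.

2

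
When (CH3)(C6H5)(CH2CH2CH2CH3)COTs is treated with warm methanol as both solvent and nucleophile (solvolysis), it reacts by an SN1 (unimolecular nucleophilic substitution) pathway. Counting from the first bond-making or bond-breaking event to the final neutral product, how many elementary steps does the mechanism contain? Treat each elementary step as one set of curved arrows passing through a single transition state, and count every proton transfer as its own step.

Step 1: Ionisation: the C–O σ-bond cleaves heterolytically; both bonding electrons depart with TsO⁻, leaving a tertiary carbocation at the α-carbon.
(No 1,2-shift: no single shift to an adjacent carbon would give a more stable cation.)
Step 2: Nucleophilic capture: the oxygen of CH3OH bonds to the cationic carbon, producing an oxonium-ion intermediate.
Step 3: A second solvent molecule removes the proton on oxygen, giving the neutral ether product.
Total: 3 elementary steps.

3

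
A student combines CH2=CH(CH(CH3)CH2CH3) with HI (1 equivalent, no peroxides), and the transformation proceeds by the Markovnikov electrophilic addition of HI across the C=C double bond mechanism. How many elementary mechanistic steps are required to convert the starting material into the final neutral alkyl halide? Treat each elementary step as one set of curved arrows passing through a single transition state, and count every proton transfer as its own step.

3

Step 1: The π electrons of the C=C bond attack a proton of HI; Markovnikov addition places the new C–H on the less-substituted alkene carbon, so the positive charge ends up on the more-substituted carbon — a secondary carbocation. The H–I bond breaks heterolytically, releasing I⁻.
Step 2: A hydride (H with its bonding pair) migrates from the adjacent sec-butyl carbon to the cationic centre — a 1,2-hydride shift — upgrading the secondary cation to a tertiary one.
Step 3: I⁻ captures the cation: a lone pair on I⁻ fills the empty p orbital, producing the alkyl halide product.
Total: 3 elementary steps.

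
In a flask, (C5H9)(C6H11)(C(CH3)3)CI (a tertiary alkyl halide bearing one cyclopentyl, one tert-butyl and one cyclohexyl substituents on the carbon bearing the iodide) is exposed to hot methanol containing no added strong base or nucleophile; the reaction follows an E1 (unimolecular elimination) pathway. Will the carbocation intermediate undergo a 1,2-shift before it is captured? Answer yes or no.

The first-formed carbocation is tertiary.
No single 1,2-shift to an adjacent carbon would produce a more-substituted cation than the one already present, so no rearrangement occurs.

no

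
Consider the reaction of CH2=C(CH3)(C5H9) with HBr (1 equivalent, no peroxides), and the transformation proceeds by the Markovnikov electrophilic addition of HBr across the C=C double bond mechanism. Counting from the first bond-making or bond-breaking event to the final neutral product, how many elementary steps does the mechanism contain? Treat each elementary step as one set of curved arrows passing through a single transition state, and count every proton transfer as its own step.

Step 1: The π electrons of the C=C bond attack a proton of HBr; Markovnikov addition places the new C–H on the less-substituted alkene carbon, so the positive charge ends up on the more-substituted carbon — a tertiary carbocation. The H–Br bond breaks heterolytically, releasing Br⁻.
(No 1,2-shift: no single shift to an adjacent carbon would give a more stable cation.)
Step 2: Br⁻ captures the cation: a lone pair on Br⁻ fills the empty p orbital, producing the alkyl halide product.
Total: 2 elementary steps.

2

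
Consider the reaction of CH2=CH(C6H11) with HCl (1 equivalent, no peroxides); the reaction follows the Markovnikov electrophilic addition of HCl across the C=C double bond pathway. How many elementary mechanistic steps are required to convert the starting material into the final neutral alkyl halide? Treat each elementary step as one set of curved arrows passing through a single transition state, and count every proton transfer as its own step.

3

Step 1: Electrophilic addition begins with the π(C=C) electrons forming a bond to the proton of HCl. Following Markovnikov's rule, the resulting cation is secondary. The H–Cl bond breaks heterolytically, releasing Cl⁻.
Step 2: A 1,2-hydride shift from the adjacent cyclohexyl carbon moves the positive charge from the secondary centre to an adjacent carbon, generating a more stable tertiary carbocation.
Step 3: Cl⁻ captures the cation: a lone pair on Cl⁻ fills the empty p orbital, producing the alkyl halide product.
Total: 3 elementary steps.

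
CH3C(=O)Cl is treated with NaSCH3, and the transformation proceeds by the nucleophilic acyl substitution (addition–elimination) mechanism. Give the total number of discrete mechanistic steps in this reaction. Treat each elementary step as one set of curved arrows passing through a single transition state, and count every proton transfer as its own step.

Step 1: CH3S⁻ adds to the carbonyl carbon; the C=O π electrons shift onto oxygen and a tetrahedral alkoxide intermediate forms.
Step 2: An oxygen lone pair re-forms the C=O π bond as the C–Cl σ-bond breaks; Cl⁻ is expelled.
Total: 2 elementary steps.

2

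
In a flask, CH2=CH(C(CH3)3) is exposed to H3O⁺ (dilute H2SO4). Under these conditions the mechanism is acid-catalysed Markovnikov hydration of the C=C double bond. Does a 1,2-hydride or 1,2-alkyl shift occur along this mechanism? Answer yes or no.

yes

The first-formed carbocation is secondary.
The adjacent tert-butyl carbon has no hydrogen but bears methyl groups; migration of one methyl with its bonding pair (a 1,2-methyl shift) places the charge on a tertiary centre.
Tertiary is more stable than secondary, so the shift occurs.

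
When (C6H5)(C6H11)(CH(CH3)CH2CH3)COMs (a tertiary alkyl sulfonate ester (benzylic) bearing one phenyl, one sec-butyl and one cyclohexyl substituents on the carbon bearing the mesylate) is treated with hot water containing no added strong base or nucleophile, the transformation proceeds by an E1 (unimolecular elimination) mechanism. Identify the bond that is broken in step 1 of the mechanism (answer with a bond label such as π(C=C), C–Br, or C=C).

C–O

Step 1: Rate-determining heterolysis of the C–O bond gives MsO⁻ and a tertiary carbocation.
The bond broken in this step is the C–O bond.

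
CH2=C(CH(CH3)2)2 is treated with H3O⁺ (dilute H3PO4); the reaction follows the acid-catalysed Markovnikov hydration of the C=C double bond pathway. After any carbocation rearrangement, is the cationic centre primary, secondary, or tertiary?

Step 1: The π electrons of the C=C bond attack a proton of H3O⁺; Markovnikov addition places the new C–H on the less-substituted alkene carbon, so the positive charge ends up on the more-substituted carbon — a tertiary carbocation. H2O is released.
No single 1,2-shift to an adjacent carbon would give a more-substituted cation, so no rearrangement occurs.

tertiary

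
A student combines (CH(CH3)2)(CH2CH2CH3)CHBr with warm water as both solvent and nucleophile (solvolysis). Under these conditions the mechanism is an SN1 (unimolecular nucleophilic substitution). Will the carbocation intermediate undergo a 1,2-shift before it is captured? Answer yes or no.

yes

The first-formed carbocation is secondary.
The adjacent isopropyl carbon already bears 2 other carbon substituents and has a hydrogen to migrate; after a 1,2-hydride shift from that carbon the positive charge sits on a tertiary centre.
Tertiary is more stable than secondary, so the shift occurs.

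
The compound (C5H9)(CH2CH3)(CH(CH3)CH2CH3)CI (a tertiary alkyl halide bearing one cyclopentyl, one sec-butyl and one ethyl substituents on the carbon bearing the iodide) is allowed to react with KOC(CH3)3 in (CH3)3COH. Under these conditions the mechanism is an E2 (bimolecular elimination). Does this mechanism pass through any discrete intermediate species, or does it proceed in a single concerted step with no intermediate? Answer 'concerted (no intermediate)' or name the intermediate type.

Concerted anti-periplanar elimination: (CH3)3CO⁻ abstracts a β-H while I⁻ leaves, and the C–H electrons become the new C=C π bond — all in a single transition state.
All bond changes occur in one transition state; no discrete intermediate is formed.

concerted (no intermediate)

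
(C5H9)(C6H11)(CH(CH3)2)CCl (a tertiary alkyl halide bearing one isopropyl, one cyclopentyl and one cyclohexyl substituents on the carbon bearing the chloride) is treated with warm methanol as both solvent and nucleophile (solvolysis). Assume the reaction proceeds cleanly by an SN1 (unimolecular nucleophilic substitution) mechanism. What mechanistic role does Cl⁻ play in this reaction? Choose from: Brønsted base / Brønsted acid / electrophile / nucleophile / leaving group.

leaving group

Step 1: Unassisted departure of Cl⁻ (taking the C–Cl bonding pair) generates a tertiary carbocation.
Cl⁻ departs with both electrons of the breaking σ-bond — that is the definition of a leaving group.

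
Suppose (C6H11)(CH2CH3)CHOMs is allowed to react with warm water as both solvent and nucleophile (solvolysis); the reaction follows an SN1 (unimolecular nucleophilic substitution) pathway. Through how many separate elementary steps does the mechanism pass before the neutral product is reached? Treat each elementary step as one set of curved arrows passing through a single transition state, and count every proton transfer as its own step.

Step 1: Rate-determining heterolysis of the C–O bond gives MsO⁻ and a secondary carbocation.
Step 2: A 1,2-hydride shift from the adjacent cyclohexyl carbon moves the positive charge from the secondary centre to an adjacent carbon, generating a more stable tertiary carbocation.
Step 3: H2O donates an oxygen lone pair into the empty p orbital of the cation, giving a protonated alcohol (an oxonium ion).
Step 4: Proton transfer from the O–H of the oxonium ion to a solvent molecule delivers the neutral alcohol.
Total: 4 elementary steps.

4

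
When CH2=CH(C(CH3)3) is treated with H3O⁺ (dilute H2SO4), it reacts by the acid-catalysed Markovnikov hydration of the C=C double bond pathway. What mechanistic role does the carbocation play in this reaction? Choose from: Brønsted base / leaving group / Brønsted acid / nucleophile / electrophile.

Step 3: Water acts as the nucleophile: an oxygen lone pair bonds to the cationic carbon, giving an oxonium-ion intermediate.
The carbocation accepts an electron pair into an empty or π* orbital — it is the electrophile.

electrophile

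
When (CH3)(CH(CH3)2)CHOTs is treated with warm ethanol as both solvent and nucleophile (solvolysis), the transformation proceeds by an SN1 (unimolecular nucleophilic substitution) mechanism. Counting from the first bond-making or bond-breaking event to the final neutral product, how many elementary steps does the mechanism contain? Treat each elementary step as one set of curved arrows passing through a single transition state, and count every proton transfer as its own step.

Step 1: The C–O bond breaks with both electrons going to the tosylate; TsO⁻ leaves and a secondary carbocation remains.
Step 2: Carbocation rearrangement: a 1,2-hydride shift from the adjacent isopropyl carbon converts the initially-formed secondary cation into the more stable tertiary cation.
Step 3: A lone pair on the oxygen of CH3CH2OH attacks the carbocation, forming a new C–O σ-bond and an oxonium ion.
Step 4: Deprotonation of the oxonium oxygen by solvent ethanol yields the neutral ether.
Total: 4 elementary steps.

4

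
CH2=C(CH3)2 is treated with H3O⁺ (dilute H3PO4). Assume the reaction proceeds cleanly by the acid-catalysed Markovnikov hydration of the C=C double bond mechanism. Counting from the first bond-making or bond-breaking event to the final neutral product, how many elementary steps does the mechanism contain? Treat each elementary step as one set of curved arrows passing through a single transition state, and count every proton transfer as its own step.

3

Step 1: The π electrons of the C=C bond attack a proton of H3O⁺; Markovnikov addition places the new C–H on the less-substituted alkene carbon, so the positive charge ends up on the more-substituted carbon — a tertiary carbocation. H2O is released.
(No 1,2-shift: no single shift to an adjacent carbon would give a more stable cation.)
Step 2: A lone pair on the oxygen of H2O attacks the carbocation, forming a C–O bond and an oxonium ion (a protonated alcohol).
Step 3: H2O removes a proton from the oxonium oxygen, regenerating H3O⁺ and giving the neutral alcohol.
Total: 3 elementary steps.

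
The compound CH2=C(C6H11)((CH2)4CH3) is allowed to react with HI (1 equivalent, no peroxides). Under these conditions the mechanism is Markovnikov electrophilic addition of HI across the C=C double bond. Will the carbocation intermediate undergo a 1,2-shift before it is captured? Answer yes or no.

no

The first-formed carbocation is tertiary.
No single 1,2-shift to an adjacent carbon would produce a more-substituted cation than the one already present, so no rearrangement occurs.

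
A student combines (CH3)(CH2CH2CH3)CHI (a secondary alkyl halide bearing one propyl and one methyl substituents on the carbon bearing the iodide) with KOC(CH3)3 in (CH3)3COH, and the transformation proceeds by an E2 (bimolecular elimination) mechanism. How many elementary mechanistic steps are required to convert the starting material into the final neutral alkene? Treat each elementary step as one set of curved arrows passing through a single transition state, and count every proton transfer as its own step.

1

Step 1: The strong base (CH3)3CO⁻ removes a β-hydrogen; in the same concerted event the electrons of the breaking C–H bond form the new π(C=C) bond and the C–I σ-bond breaks, expelling I⁻. Anti-periplanar geometry; one transition state.
Total: 1 elementary step.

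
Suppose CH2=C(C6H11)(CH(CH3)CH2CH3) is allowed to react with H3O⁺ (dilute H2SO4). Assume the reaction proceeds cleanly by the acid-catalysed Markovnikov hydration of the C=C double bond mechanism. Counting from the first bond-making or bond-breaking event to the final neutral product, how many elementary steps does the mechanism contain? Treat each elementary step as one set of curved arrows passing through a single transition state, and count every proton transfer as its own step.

3

Step 1: Electrophilic addition begins with the π(C=C) electrons forming a bond to the proton of H3O⁺. Following Markovnikov's rule, the resulting cation is tertiary. H2O is released.
(No 1,2-shift: no single shift to an adjacent carbon would give a more stable cation.)
Step 2: A lone pair on the oxygen of H2O attacks the carbocation, forming a C–O bond and an oxonium ion (a protonated alcohol).
Step 3: Proton transfer from the O–H of the oxonium ion to H2O completes the catalytic cycle and yields the alcohol.
Total: 3 elementary steps.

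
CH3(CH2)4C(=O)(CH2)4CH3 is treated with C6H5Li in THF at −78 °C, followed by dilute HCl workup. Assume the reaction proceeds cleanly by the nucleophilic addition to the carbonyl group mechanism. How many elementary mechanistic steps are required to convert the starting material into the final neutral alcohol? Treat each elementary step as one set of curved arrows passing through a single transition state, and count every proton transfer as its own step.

Step 1: the carbanion-like carbon of C6H5Li attacks the sp² carbonyl carbon; the C=O π bond breaks and the electrons end up as a lone pair on the alkoxide oxygen of the tetrahedral intermediate.
Step 2: The alkoxide picks up a proton during dilute HCl workup to yield an alcohol.
Total: 2 elementary steps.

2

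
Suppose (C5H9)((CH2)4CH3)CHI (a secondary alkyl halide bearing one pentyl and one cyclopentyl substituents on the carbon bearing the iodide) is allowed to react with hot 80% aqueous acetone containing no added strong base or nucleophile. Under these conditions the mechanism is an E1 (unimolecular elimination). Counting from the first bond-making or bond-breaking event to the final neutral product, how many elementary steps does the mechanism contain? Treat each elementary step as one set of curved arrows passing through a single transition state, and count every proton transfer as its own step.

3

Step 1: The C–I bond breaks with both electrons going to the iodide; I⁻ leaves and a secondary carbocation remains.
Step 2: A hydride (H with its bonding pair) migrates from the adjacent cyclopentyl carbon to the cationic centre — a 1,2-hydride shift — upgrading the secondary cation to a tertiary one.
Step 3: A water molecule (solvent) deprotonates a β-carbon; as the C–H bond breaks, those electrons form the new alkene π bond.
Total: 3 elementary steps.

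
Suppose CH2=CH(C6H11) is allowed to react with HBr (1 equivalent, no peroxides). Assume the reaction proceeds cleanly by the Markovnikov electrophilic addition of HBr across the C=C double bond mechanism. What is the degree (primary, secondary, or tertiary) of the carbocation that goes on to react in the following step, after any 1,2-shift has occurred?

tertiary

Step 1: Protonation of the alkene by HBr: the π bond acts as the nucleophile and picks up H⁺, giving the more stable (Markovnikov) secondary carbocation. The H–Br bond breaks heterolytically, releasing Br⁻.
Step 2: Carbocation rearrangement: a 1,2-hydride shift from the adjacent cyclohexyl carbon converts the initially-formed secondary cation into the more stable tertiary cation.
The cation rearranges from secondary to tertiary via a 1,2-hydride shift from the adjacent cyclohexyl carbon; the tertiary cation is what reacts next.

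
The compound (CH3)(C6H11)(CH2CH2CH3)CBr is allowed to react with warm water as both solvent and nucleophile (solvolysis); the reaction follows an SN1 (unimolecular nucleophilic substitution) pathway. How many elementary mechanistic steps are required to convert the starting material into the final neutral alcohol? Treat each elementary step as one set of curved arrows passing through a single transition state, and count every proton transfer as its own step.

Step 1: The C–Br bond breaks with both electrons going to the bromide; Br⁻ leaves and a tertiary carbocation remains.
(No 1,2-shift: no single shift to an adjacent carbon would give a more stable cation.)
Step 2: A lone pair on the oxygen of H2O attacks the carbocation, forming a new C–O σ-bond and an oxonium ion.
Step 3: Proton transfer from the O–H of the oxonium ion to a solvent molecule delivers the neutral alcohol.
Total: 3 elementary steps.

3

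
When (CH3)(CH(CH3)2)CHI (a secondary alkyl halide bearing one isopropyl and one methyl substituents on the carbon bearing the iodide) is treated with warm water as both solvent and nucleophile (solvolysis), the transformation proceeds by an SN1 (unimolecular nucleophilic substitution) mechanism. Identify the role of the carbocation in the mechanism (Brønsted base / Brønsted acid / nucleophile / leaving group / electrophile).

electrophile

Step 3: Nucleophilic capture: the oxygen of H2O bonds to the cationic carbon, producing an oxonium-ion intermediate.
The carbocation accepts an electron pair into an empty or π* orbital — it is the electrophile.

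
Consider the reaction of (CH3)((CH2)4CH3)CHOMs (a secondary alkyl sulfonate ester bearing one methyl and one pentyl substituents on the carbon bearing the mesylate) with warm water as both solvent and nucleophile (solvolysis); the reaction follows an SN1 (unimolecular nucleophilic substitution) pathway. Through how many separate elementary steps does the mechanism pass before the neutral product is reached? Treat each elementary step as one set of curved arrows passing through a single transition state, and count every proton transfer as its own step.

3

Step 1: Unassisted departure of MsO⁻ (taking the C–O bonding pair) generates a secondary carbocation.
(No 1,2-shift: no single shift to an adjacent carbon would give a more stable cation.)
Step 2: A lone pair on the oxygen of H2O attacks the carbocation, forming a new C–O σ-bond and an oxonium ion.
Step 3: A second solvent molecule removes the proton on oxygen, giving the neutral alcohol product.
Total: 3 elementary steps.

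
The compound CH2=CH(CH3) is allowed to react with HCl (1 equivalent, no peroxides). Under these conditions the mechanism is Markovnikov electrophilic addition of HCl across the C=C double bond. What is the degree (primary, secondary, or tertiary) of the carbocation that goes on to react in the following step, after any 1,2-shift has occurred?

Step 1: Protonation of the alkene by HCl: the π bond acts as the nucleophile and picks up H⁺, giving the more stable (Markovnikov) secondary carbocation. The H–Cl bond breaks heterolytically, releasing Cl⁻.
No single 1,2-shift to an adjacent carbon would give a more-substituted cation, so no rearrangement occurs.

secondary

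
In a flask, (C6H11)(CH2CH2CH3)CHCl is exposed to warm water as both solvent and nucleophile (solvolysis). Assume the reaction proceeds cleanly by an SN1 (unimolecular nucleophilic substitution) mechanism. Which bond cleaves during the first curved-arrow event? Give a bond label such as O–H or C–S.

Step 1: Ionisation: the C–Cl σ-bond cleaves heterolytically; both bonding electrons depart with Cl⁻, leaving a secondary carbocation at the α-carbon.
The bond broken in this step is the C–Cl bond.

C–Cl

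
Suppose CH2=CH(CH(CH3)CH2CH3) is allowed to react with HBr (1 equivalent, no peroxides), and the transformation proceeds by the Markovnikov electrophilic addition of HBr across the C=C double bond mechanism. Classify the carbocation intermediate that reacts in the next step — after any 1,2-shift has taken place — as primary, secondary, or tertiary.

tertiary

Step 1: Protonation of the alkene by HBr: the π bond acts as the nucleophile and picks up H⁺, giving the more stable (Markovnikov) secondary carbocation. The H–Br bond breaks heterolytically, releasing Br⁻.
Step 2: A 1,2-hydride shift from the adjacent sec-butyl carbon moves the positive charge from the secondary centre to an adjacent carbon, generating a more stable tertiary carbocation.
The cation rearranges from secondary to tertiary via a 1,2-hydride shift from the adjacent sec-butyl carbon; the tertiary cation is what reacts next.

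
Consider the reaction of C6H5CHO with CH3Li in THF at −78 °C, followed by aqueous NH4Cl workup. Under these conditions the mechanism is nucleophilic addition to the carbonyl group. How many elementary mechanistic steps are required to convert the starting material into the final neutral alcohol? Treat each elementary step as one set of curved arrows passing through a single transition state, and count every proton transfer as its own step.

2

Step 1: A lone pair / filled orbital on the carbanion-like carbon of CH3Li attacks the electrophilic carbonyl carbon; the π(C=O) electrons shift onto oxygen, producing a tetrahedral alkoxide intermediate.
Step 2: Protonation of the alkoxide by aqueous NH4Cl workup furnishes an alcohol.
Total: 2 elementary steps.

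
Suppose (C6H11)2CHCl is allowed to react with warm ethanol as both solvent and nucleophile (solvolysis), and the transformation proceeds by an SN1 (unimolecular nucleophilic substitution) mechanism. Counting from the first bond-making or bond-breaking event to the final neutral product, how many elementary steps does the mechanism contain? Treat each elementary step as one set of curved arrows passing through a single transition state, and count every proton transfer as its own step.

Step 1: The C–Cl bond breaks with both electrons going to the chloride; Cl⁻ leaves and a secondary carbocation remains.
Step 2: A 1,2-hydride shift from the adjacent cyclohexyl carbon moves the positive charge from the secondary centre to an adjacent carbon, generating a more stable tertiary carbocation.
Step 3: CH3CH2OH donates an oxygen lone pair into the empty p orbital of the cation, giving a protonated ether (an oxonium ion).
Step 4: Deprotonation of the oxonium oxygen by solvent ethanol yields the neutral ether.
Total: 4 elementary steps.

4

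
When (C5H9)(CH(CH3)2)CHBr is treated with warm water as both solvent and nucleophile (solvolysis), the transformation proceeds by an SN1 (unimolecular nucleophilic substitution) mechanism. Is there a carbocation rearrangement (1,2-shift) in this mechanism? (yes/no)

The first-formed carbocation is secondary.
The adjacent isopropyl carbon already bears 2 other carbon substituents and has a hydrogen to migrate; after a 1,2-hydride shift from that carbon the positive charge sits on a tertiary centre.
Tertiary is more stable than secondary, so the shift occurs.

yes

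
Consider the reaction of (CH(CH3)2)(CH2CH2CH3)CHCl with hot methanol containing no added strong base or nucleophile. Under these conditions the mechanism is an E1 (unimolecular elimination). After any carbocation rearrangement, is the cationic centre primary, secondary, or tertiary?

tertiary

Step 1: Rate-determining heterolysis of the C–Cl bond gives Cl⁻ and a secondary carbocation.
Step 2: Carbocation rearrangement: a 1,2-hydride shift from the adjacent isopropyl carbon converts the initially-formed secondary cation into the more stable tertiary cation.
The cation rearranges from secondary to tertiary via a 1,2-hydride shift from the adjacent isopropyl carbon; the tertiary cation is what reacts next.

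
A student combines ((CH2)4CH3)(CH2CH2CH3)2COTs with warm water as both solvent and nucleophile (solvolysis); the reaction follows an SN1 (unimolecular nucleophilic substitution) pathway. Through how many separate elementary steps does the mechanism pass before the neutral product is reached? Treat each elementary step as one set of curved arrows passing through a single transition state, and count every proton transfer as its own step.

3

Step 1: Ionisation: the C–O σ-bond cleaves heterolytically; both bonding electrons depart with TsO⁻, leaving a tertiary carbocation at the α-carbon.
(No 1,2-shift: no single shift to an adjacent carbon would give a more stable cation.)
Step 2: A lone pair on the oxygen of H2O attacks the carbocation, forming a new C–O σ-bond and an oxonium ion.
Step 3: Proton transfer from the O–H of the oxonium ion to a solvent molecule delivers the neutral alcohol.
Total: 3 elementary steps.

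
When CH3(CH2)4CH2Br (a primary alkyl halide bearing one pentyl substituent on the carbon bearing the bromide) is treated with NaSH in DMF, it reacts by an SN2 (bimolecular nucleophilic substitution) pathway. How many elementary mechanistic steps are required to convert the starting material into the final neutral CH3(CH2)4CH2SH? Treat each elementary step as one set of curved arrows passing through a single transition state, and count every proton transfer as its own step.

1

Step 1: HS⁻ attacks the back face of the α-carbon while Br⁻ departs with the C–Br bonding pair — a single concerted displacement through a pentacoordinate transition state.
Total: 1 elementary step.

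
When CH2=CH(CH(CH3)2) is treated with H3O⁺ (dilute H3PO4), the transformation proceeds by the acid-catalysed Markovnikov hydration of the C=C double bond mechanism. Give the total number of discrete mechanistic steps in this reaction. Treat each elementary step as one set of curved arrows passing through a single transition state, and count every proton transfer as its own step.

4

Step 1: Electrophilic addition begins with the π(C=C) electrons forming a bond to the proton of H3O⁺. Following Markovnikov's rule, the resulting cation is secondary. H2O is released.
Step 2: Carbocation rearrangement: a 1,2-hydride shift from the adjacent isopropyl carbon converts the initially-formed secondary cation into the more stable tertiary cation.
Step 3: A lone pair on the oxygen of H2O attacks the carbocation, forming a C–O bond and an oxonium ion (a protonated alcohol).
Step 4: Proton transfer from the O–H of the oxonium ion to H2O completes the catalytic cycle and yields the alcohol.
Total: 4 elementary steps.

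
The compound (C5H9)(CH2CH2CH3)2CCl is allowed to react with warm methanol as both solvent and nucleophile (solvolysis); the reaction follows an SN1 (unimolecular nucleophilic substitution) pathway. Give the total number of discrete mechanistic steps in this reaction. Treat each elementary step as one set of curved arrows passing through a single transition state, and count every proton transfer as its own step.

Step 1: The C–Cl bond breaks with both electrons going to the chloride; Cl⁻ leaves and a tertiary carbocation remains.
(No 1,2-shift: no single shift to an adjacent carbon would give a more stable cation.)
Step 2: CH3OH donates an oxygen lone pair into the empty p orbital of the cation, giving a protonated ether (an oxonium ion).
Step 3: Proton transfer from the O–H of the oxonium ion to a solvent molecule delivers the neutral ether.
Total: 3 elementary steps.

3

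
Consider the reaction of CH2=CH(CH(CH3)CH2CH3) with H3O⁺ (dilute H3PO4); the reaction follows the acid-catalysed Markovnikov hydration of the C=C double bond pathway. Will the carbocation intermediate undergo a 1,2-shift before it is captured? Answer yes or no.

The first-formed carbocation is secondary.
The adjacent sec-butyl carbon already bears 2 other carbon substituents and has a hydrogen to migrate; after a 1,2-hydride shift from that carbon the positive charge sits on a tertiary centre.
Tertiary is more stable than secondary, so the shift occurs.

yes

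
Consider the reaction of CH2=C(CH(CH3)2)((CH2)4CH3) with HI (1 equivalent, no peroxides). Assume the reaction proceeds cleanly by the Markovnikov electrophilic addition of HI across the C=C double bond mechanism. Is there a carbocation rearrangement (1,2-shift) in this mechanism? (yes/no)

no

The first-formed carbocation is tertiary.
No single 1,2-shift to an adjacent carbon would produce a more-substituted cation than the one already present, so no rearrangement occurs.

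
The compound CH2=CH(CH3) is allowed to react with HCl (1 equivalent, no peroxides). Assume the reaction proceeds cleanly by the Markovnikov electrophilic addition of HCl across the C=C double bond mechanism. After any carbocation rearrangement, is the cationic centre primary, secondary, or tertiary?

secondary

Step 1: Protonation of the alkene by HCl: the π bond acts as the nucleophile and picks up H⁺, giving the more stable (Markovnikov) secondary carbocation. The H–Cl bond breaks heterolytically, releasing Cl⁻.
No single 1,2-shift to an adjacent carbon would give a more-substituted cation, so no rearrangement occurs.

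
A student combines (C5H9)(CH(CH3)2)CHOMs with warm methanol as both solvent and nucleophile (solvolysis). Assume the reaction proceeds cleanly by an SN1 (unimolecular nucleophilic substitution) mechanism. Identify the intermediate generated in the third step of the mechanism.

oxonium ion

Step 1: Ionisation: the C–O σ-bond cleaves heterolytically; both bonding electrons depart with MsO⁻, leaving a secondary carbocation at the α-carbon.
Step 2: Carbocation rearrangement: a 1,2-hydride shift from the adjacent cyclopentyl carbon converts the initially-formed secondary cation into the more stable tertiary cation.
Step 3: A lone pair on the oxygen of CH3OH attacks the carbocation, forming a new C–O σ-bond and an oxonium ion.
After step 3 the species present is an oxonium ion.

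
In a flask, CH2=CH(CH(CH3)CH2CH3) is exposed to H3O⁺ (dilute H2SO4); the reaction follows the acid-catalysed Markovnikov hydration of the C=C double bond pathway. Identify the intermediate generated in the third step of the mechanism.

oxonium ion

Step 1: Electrophilic addition begins with the π(C=C) electrons forming a bond to the proton of H3O⁺. Following Markovnikov's rule, the resulting cation is secondary. H2O is released.
Step 2: A 1,2-hydride shift from the adjacent sec-butyl carbon moves the positive charge from the secondary centre to an adjacent carbon, generating a more stable tertiary carbocation.
Step 3: A lone pair on the oxygen of H2O attacks the carbocation, forming a C–O bond and an oxonium ion (a protonated alcohol).
After step 3 the species present is an oxonium ion.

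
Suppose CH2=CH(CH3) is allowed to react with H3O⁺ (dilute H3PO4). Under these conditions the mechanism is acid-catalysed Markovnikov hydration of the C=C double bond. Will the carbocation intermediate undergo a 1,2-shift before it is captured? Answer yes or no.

no

The first-formed carbocation is secondary.
No single 1,2-shift to an adjacent carbon would produce a more-substituted cation than the one already present, so no rearrangement occurs.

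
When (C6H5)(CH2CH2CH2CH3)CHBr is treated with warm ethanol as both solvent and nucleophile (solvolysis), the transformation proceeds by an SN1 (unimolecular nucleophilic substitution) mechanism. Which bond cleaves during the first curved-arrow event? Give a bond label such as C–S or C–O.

C–Br

Step 1: The C–Br bond breaks with both electrons going to the bromide; Br⁻ leaves and a secondary carbocation remains.
The bond broken in this step is the C–Br bond.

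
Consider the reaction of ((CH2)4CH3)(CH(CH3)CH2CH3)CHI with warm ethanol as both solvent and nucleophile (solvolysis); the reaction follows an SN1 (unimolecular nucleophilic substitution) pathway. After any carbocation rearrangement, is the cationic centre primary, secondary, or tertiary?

Step 1: Ionisation: the C–I σ-bond cleaves heterolytically; both bonding electrons depart with I⁻, leaving a secondary carbocation at the α-carbon.
Step 2: A 1,2-hydride shift from the adjacent sec-butyl carbon moves the positive charge from the secondary centre to an adjacent carbon, generating a more stable tertiary carbocation.
The cation rearranges from secondary to tertiary via a 1,2-hydride shift from the adjacent sec-butyl carbon; the tertiary cation is what reacts next.

tertiary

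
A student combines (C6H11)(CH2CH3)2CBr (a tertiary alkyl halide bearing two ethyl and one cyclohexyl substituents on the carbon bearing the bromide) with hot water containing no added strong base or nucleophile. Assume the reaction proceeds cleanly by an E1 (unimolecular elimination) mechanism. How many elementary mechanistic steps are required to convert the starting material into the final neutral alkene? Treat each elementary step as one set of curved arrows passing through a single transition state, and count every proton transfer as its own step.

2

Step 1: The C–Br bond breaks with both electrons going to the bromide; Br⁻ leaves and a tertiary carbocation remains.
(No 1,2-shift: no single shift to an adjacent carbon would give a more stable cation.)
Step 2: A water molecule (solvent) deprotonates a β-carbon; as the C–H bond breaks, those electrons form the new alkene π bond.
Total: 2 elementary steps.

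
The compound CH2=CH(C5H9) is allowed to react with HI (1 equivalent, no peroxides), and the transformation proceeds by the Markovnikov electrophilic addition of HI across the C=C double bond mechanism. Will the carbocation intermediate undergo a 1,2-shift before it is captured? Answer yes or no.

The first-formed carbocation is secondary.
The adjacent cyclopentyl carbon already bears 2 other carbon substituents and has a hydrogen to migrate; after a 1,2-hydride shift from that carbon the positive charge sits on a tertiary centre.
Tertiary is more stable than secondary, so the shift occurs.

yes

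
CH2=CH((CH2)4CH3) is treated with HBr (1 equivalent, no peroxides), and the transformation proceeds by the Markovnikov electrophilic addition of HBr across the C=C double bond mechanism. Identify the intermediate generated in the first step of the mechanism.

Step 1: Electrophilic addition begins with the π(C=C) electrons forming a bond to the proton of HBr. Following Markovnikov's rule, the resulting cation is secondary. The H–Br bond breaks heterolytically, releasing Br⁻.
After step 1 the species present is a secondary carbocation.

secondary carbocation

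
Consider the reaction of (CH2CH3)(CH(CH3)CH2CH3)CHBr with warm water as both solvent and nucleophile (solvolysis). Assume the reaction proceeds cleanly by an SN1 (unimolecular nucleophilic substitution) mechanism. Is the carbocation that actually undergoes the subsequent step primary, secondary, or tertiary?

tertiary

Step 1: Unassisted departure of Br⁻ (taking the C–Br bonding pair) generates a secondary carbocation.
Step 2: Carbocation rearrangement: a 1,2-hydride shift from the adjacent sec-butyl carbon converts the initially-formed secondary cation into the more stable tertiary cation.
The cation rearranges from secondary to tertiary via a 1,2-hydride shift from the adjacent sec-butyl carbon; the tertiary cation is what reacts next.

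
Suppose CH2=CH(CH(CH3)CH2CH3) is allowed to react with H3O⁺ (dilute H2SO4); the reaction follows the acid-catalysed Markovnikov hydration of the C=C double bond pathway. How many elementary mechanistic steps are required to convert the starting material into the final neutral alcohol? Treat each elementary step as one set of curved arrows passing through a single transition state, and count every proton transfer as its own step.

Step 1: Protonation of the alkene by H3O⁺: the π bond acts as the nucleophile and picks up H⁺, giving the more stable (Markovnikov) secondary carbocation. H2O is released.
Step 2: Carbocation rearrangement: a 1,2-hydride shift from the adjacent sec-butyl carbon converts the initially-formed secondary cation into the more stable tertiary cation.
Step 3: Water acts as the nucleophile: an oxygen lone pair bonds to the cationic carbon, giving an oxonium-ion intermediate.
Step 4: Proton transfer from the O–H of the oxonium ion to H2O completes the catalytic cycle and yields the alcohol.
Total: 4 elementary steps.

4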